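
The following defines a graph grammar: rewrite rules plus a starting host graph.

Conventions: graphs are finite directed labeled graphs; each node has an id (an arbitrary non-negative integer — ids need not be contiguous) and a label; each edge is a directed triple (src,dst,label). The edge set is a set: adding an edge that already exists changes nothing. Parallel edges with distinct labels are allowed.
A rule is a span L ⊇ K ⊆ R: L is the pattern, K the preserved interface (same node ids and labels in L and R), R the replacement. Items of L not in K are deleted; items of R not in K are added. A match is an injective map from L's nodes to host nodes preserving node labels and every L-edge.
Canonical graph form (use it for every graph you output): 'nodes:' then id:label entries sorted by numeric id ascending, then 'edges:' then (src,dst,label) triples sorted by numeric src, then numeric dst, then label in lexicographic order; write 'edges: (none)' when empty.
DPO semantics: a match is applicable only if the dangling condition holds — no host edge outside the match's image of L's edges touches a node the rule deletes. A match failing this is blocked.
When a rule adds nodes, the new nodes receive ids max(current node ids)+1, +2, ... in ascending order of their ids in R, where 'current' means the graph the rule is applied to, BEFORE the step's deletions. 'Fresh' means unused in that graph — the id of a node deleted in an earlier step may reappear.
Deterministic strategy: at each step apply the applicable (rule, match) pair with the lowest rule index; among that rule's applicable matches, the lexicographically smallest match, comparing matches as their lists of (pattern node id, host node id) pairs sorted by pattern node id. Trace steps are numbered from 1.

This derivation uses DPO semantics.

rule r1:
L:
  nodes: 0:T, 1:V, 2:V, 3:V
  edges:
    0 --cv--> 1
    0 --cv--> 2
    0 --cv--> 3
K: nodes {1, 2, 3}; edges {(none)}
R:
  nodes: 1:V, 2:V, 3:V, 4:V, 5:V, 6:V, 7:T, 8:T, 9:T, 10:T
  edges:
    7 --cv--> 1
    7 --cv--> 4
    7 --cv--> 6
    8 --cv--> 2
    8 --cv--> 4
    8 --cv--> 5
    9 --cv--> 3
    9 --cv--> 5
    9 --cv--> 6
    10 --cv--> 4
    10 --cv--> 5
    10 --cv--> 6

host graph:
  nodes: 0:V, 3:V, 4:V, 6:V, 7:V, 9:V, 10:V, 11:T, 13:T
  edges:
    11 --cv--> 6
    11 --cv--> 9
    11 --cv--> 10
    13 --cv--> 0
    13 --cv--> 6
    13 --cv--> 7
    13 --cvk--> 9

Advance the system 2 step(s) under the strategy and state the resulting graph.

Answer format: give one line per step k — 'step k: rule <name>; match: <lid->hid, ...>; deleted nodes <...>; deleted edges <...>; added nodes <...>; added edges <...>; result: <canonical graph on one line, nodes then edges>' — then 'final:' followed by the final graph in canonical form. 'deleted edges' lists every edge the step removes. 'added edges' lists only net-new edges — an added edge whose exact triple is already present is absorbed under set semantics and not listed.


step 1: rule r1; match: 0->11, 1->6, 2->9, 3->10; deleted nodes 11; deleted edges (11,6,cv); (11,9,cv); (11,10,cv); added nodes 14, 15, 16, 17, 18, 19, 20; added edges (17,6,cv); (17,14,cv); (17,16,cv); (18,9,cv); (18,14,cv); (18,15,cv); (19,10,cv); (19,15,cv); (19,16,cv); (20,14,cv); (20,15,cv); (20,16,cv); result: nodes: 0:V, 3:V, 4:V, 6:V, 7:V, 9:V, 10:V, 13:T, 14:V, 15:V, 16:V, 17:T, 18:T, 19:T, 20:T edges: (13,0,cv); (13,6,cv); (13,7,cv); (13,9,cvk); (17,6,cv); (17,14,cv); (17,16,cv); (18,9,cv); (18,14,cv); (18,15,cv); (19,10,cv); (19,15,cv); (19,16,cv); (20,14,cv); (20,15,cv); (20,16,cv)
step 2: rule r1; match: 0->17, 1->6, 2->14, 3->16; deleted nodes 17; deleted edges (17,6,cv); (17,14,cv); (17,16,cv); added nodes 21, 22, 23, 24, 25, 26, 27; added edges (24,6,cv); (24,21,cv); (24,23,cv); (25,14,cv); (25,21,cv); (25,22,cv); (26,16,cv); (26,22,cv); (26,23,cv); (27,21,cv); (27,22,cv); (27,23,cv); result: nodes: 0:V, 3:V, 4:V, 6:V, 7:V, 9:V, 10:V, 13:T, 14:V, 15:V, 16:V, 18:T, 19:T, 20:T, 21:V, 22:V, 23:V, 24:T, 25:T, 26:T, 27:T edges: (13,0,cv); (13,6,cv); (13,7,cv); (13,9,cvk); (18,9,cv); (18,14,cv); (18,15,cv); (19,10,cv); (19,15,cv); (19,16,cv); (20,14,cv); (20,15,cv); (20,16,cv); (24,6,cv); (24,21,cv); (24,23,cv); (25,14,cv); (25,21,cv); (25,22,cv); (26,16,cv); (26,22,cv); (26,23,cv); (27,21,cv); (27,22,cv); (27,23,cv)
final:
nodes: 0:V, 3:V, 4:V, 6:V, 7:V, 9:V, 10:V, 13:T, 14:V, 15:V, 16:V, 18:T, 19:T, 20:T, 21:V, 22:V, 23:V, 24:T, 25:T, 26:T, 27:T
edges: (13,0,cv); (13,6,cv); (13,7,cv); (13,9,cvk); (18,9,cv); (18,14,cv); (18,15,cv); (19,10,cv); (19,15,cv); (19,16,cv); (20,14,cv); (20,15,cv); (20,16,cv); (24,6,cv); (24,21,cv); (24,23,cv); (25,14,cv); (25,21,cv); (25,22,cv); (26,16,cv); (26,22,cv); (26,23,cv); (27,21,cv); (27,22,cv); (27,23,cv)


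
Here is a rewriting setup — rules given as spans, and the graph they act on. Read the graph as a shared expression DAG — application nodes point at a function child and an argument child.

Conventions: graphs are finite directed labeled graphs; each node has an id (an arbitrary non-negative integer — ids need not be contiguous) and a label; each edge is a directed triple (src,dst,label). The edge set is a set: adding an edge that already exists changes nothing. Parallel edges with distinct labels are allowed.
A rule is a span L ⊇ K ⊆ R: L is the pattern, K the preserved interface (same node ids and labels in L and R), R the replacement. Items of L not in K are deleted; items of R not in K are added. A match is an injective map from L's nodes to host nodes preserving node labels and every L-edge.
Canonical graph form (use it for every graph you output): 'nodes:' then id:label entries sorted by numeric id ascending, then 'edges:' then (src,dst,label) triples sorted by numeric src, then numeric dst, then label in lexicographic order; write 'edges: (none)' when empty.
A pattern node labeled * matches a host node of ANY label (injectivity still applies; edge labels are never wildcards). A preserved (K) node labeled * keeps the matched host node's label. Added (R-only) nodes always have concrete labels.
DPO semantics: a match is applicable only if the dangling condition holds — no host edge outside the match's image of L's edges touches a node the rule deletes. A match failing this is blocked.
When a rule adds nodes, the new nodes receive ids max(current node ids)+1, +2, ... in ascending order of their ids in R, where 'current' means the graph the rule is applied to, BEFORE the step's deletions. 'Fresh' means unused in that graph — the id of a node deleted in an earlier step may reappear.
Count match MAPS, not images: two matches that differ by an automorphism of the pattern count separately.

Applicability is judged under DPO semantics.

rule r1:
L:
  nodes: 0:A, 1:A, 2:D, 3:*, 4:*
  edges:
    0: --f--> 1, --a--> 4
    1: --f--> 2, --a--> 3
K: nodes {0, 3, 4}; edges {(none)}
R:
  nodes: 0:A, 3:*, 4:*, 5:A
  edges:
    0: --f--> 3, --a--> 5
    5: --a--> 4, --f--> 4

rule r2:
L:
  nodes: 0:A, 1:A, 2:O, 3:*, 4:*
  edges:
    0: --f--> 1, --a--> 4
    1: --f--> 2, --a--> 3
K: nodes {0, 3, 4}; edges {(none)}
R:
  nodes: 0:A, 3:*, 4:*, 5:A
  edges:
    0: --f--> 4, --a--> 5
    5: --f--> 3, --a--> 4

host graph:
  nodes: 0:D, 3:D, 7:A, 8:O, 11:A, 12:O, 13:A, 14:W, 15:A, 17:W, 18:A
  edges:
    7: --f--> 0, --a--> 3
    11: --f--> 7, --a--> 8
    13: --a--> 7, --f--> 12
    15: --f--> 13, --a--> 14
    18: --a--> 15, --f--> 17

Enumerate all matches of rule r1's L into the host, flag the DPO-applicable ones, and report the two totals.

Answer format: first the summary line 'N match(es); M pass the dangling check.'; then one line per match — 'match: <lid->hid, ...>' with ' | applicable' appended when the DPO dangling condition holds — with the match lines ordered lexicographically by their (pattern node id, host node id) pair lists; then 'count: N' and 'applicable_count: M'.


1 match(es); 0 pass the dangling check.
match: 0->11, 1->7, 2->0, 3->3, 4->8
count: 1
applicable_count: 0


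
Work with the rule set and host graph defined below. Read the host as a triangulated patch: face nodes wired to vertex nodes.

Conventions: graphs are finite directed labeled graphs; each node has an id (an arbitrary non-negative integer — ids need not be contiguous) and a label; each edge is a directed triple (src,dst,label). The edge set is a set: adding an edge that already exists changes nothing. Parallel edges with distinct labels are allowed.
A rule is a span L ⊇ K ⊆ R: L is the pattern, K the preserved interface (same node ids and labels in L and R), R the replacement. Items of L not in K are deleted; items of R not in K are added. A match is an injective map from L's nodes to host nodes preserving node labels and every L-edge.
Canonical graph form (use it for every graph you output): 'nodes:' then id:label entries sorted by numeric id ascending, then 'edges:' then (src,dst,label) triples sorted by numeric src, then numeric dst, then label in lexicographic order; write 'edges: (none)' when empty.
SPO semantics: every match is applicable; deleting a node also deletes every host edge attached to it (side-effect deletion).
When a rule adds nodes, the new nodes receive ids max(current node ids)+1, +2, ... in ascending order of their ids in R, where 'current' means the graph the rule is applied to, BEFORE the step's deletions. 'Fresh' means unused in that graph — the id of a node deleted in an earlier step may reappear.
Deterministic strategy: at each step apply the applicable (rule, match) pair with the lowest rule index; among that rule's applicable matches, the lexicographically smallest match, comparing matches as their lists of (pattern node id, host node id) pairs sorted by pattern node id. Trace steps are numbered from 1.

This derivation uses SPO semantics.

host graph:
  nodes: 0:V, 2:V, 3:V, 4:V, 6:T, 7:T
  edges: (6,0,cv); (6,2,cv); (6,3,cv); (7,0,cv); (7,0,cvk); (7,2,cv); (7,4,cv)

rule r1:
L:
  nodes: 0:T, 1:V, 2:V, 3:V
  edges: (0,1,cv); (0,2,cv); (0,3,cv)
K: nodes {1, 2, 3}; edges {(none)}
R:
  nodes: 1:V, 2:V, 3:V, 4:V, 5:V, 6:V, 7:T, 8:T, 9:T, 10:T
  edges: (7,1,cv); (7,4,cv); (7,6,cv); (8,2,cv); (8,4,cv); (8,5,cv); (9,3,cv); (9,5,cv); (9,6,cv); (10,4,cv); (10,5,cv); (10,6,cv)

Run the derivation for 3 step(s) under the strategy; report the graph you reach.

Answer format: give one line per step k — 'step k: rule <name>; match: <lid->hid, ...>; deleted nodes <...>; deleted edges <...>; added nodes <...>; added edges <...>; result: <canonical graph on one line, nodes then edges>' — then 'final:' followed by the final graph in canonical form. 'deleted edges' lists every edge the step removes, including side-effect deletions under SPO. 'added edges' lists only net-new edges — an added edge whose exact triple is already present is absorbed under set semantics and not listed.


step 1: rule r1; match: 0->6, 1->0, 2->2, 3->3; deleted nodes 6; deleted edges (6,0,cv); (6,2,cv); (6,3,cv); added nodes 8, 9, 10, 11, 12, 13, 14; added edges (11,0,cv); (11,8,cv); (11,10,cv); (12,2,cv); (12,8,cv); (12,9,cv); (13,3,cv); (13,9,cv); (13,10,cv); (14,8,cv); (14,9,cv); (14,10,cv); result: nodes: 0:V, 2:V, 3:V, 4:V, 7:T, 8:V, 9:V, 10:V, 11:T, 12:T, 13:T, 14:T edges: (7,0,cv); (7,0,cvk); (7,2,cv); (7,4,cv); (11,0,cv); (11,8,cv); (11,10,cv); (12,2,cv); (12,8,cv); (12,9,cv); (13,3,cv); (13,9,cv); (13,10,cv); (14,8,cv); (14,9,cv); (14,10,cv)
step 2: rule r1; match: 0->7, 1->0, 2->2, 3->4; deleted nodes 7; deleted edges (7,0,cv); (7,0,cvk); (7,2,cv); (7,4,cv); added nodes 15, 16, 17, 18, 19, 20, 21; added edges (18,0,cv); (18,15,cv); (18,17,cv); (19,2,cv); (19,15,cv); (19,16,cv); (20,4,cv); (20,16,cv); (20,17,cv); (21,15,cv); (21,16,cv); (21,17,cv); result: nodes: 0:V, 2:V, 3:V, 4:V, 8:V, 9:V, 10:V, 11:T, 12:T, 13:T, 14:T, 15:V, 16:V, 17:V, 18:T, 19:T, 20:T, 21:T edges: (11,0,cv); (11,8,cv); (11,10,cv); (12,2,cv); (12,8,cv); (12,9,cv); (13,3,cv); (13,9,cv); (13,10,cv); (14,8,cv); (14,9,cv); (14,10,cv); (18,0,cv); (18,15,cv); (18,17,cv); (19,2,cv); (19,15,cv); (19,16,cv); (20,4,cv); (20,16,cv); (20,17,cv); (21,15,cv); (21,16,cv); (21,17,cv)
step 3: rule r1; match: 0->11, 1->0, 2->8, 3->10; deleted nodes 11; deleted edges (11,0,cv); (11,8,cv); (11,10,cv); added nodes 22, 23, 24, 25, 26, 27, 28; added edges (25,0,cv); (25,22,cv); (25,24,cv); (26,8,cv); (26,22,cv); (26,23,cv); (27,10,cv); (27,23,cv); (27,24,cv); (28,22,cv); (28,23,cv); (28,24,cv); result: nodes: 0:V, 2:V, 3:V, 4:V, 8:V, 9:V, 10:V, 12:T, 13:T, 14:T, 15:V, 16:V, 17:V, 18:T, 19:T, 20:T, 21:T, 22:V, 23:V, 24:V, 25:T, 26:T, 27:T, 28:T edges: (12,2,cv); (12,8,cv); (12,9,cv); (13,3,cv); (13,9,cv); (13,10,cv); (14,8,cv); (14,9,cv); (14,10,cv); (18,0,cv); (18,15,cv); (18,17,cv); (19,2,cv); (19,15,cv); (19,16,cv); (20,4,cv); (20,16,cv); (20,17,cv); (21,15,cv); (21,16,cv); (21,17,cv); (25,0,cv); (25,22,cv); (25,24,cv); (26,8,cv); (26,22,cv); (26,23,cv); (27,10,cv); (27,23,cv); (27,24,cv); (28,22,cv); (28,23,cv); (28,24,cv)
final:
nodes: 0:V, 2:V, 3:V, 4:V, 8:V, 9:V, 10:V, 12:T, 13:T, 14:T, 15:V, 16:V, 17:V, 18:T, 19:T, 20:T, 21:T, 22:V, 23:V, 24:V, 25:T, 26:T, 27:T, 28:T
edges: (12,2,cv); (12,8,cv); (12,9,cv); (13,3,cv); (13,9,cv); (13,10,cv); (14,8,cv); (14,9,cv); (14,10,cv); (18,0,cv); (18,15,cv); (18,17,cv); (19,2,cv); (19,15,cv); (19,16,cv); (20,4,cv); (20,16,cv); (20,17,cv); (21,15,cv); (21,16,cv); (21,17,cv); (25,0,cv); (25,22,cv); (25,24,cv); (26,8,cv); (26,22,cv); (26,23,cv); (27,10,cv); (27,23,cv); (27,24,cv); (28,22,cv); (28,23,cv); (28,24,cv)


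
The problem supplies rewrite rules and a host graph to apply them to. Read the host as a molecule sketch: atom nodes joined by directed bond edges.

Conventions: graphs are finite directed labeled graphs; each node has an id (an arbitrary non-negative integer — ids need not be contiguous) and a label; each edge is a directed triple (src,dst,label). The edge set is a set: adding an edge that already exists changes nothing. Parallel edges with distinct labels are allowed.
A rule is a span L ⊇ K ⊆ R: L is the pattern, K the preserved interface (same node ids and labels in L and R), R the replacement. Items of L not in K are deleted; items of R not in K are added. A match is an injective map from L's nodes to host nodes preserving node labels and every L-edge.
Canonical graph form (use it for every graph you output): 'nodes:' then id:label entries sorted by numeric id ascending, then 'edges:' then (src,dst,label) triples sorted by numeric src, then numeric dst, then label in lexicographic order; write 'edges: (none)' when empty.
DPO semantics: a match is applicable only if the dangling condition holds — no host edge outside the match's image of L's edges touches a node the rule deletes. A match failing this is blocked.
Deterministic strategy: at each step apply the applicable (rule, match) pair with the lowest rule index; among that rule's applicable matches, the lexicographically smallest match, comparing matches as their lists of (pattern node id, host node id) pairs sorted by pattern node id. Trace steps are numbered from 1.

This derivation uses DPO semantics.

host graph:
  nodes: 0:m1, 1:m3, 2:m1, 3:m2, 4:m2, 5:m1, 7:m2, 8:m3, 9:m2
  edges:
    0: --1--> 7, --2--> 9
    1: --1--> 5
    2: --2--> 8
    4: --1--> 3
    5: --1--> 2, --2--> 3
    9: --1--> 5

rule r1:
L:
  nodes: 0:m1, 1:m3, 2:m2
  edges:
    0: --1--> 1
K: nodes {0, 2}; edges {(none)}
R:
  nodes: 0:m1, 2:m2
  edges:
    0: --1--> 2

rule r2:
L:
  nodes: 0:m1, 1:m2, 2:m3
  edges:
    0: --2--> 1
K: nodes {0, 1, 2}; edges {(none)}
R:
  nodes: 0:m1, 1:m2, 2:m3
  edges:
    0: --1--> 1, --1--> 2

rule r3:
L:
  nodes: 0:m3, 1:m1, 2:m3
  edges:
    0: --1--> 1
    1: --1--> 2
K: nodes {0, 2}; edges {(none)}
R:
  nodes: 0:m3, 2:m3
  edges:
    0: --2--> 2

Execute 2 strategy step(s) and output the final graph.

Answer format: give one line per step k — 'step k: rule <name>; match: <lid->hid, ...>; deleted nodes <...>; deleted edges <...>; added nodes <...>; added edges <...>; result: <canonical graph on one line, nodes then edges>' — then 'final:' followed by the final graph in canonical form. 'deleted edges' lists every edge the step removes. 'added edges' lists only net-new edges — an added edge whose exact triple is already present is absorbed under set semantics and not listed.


step 1: rule r2; match: 0->0, 1->9, 2->1; deleted nodes (none); deleted edges (0,9,2); added nodes (none); added edges (0,1,1); (0,9,1); result: nodes: 0:m1, 1:m3, 2:m1, 3:m2, 4:m2, 5:m1, 7:m2, 8:m3, 9:m2 edges: (0,1,1); (0,7,1); (0,9,1); (1,5,1); (2,8,2); (4,3,1); (5,2,1); (5,3,2); (9,5,1)
step 2: rule r2; match: 0->5, 1->3, 2->1; deleted nodes (none); deleted edges (5,3,2); added nodes (none); added edges (5,1,1); (5,3,1); result: nodes: 0:m1, 1:m3, 2:m1, 3:m2, 4:m2, 5:m1, 7:m2, 8:m3, 9:m2 edges: (0,1,1); (0,7,1); (0,9,1); (1,5,1); (2,8,2); (4,3,1); (5,1,1); (5,2,1); (5,3,1); (9,5,1)
final:
nodes: 0:m1, 1:m3, 2:m1, 3:m2, 4:m2, 5:m1, 7:m2, 8:m3, 9:m2
edges: (0,1,1); (0,7,1); (0,9,1); (1,5,1); (2,8,2); (4,3,1); (5,1,1); (5,2,1); (5,3,1); (9,5,1)


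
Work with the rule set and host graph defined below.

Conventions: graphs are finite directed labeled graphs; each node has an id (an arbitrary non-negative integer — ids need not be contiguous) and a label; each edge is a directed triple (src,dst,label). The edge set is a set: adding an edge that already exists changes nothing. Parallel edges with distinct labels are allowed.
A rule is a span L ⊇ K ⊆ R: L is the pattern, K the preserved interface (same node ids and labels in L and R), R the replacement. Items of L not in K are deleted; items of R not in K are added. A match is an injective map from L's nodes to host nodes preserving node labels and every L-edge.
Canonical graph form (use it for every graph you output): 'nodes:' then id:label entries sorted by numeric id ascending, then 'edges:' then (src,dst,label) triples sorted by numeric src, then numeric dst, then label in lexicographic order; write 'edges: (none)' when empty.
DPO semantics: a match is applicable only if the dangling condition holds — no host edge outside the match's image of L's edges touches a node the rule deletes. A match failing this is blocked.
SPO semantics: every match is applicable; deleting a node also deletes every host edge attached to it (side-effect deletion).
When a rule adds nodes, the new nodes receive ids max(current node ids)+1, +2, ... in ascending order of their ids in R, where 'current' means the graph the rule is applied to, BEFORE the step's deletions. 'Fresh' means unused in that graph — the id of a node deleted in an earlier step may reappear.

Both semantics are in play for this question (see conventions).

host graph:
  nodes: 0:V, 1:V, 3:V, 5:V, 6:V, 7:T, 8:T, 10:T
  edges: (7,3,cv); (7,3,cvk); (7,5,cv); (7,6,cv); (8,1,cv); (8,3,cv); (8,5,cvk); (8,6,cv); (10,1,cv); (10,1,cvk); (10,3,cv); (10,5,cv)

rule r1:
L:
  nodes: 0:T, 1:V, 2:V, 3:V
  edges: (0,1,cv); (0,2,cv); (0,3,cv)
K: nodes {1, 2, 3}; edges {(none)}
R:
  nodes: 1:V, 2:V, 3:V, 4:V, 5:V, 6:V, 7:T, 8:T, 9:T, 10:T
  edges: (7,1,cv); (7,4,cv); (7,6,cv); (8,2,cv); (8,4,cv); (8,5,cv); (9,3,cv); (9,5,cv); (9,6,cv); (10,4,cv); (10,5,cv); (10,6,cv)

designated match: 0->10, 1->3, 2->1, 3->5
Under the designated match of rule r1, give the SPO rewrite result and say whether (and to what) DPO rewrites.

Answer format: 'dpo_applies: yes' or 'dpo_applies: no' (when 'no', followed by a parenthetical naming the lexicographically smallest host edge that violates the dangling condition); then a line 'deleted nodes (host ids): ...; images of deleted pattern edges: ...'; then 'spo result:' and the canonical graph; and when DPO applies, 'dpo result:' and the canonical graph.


dpo_applies: no
(the rule deletes node 10, which keeps host edge (10,1,cvk) outside the match image — the dangling condition fails, DPO blocks; SPO proceeds and side-deletes such edges)
deleted nodes (host ids): 10; images of deleted pattern edges: (10,1,cv); (10,3,cv); (10,5,cv)
spo result:
nodes: 0:V, 1:V, 3:V, 5:V, 6:V, 7:T, 8:T, 11:V, 12:V, 13:V, 14:T, 15:T, 16:T, 17:T
edges: (7,3,cv); (7,3,cvk); (7,5,cv); (7,6,cv); (8,1,cv); (8,3,cv); (8,5,cvk); (8,6,cv); (14,3,cv); (14,11,cv); (14,13,cv); (15,1,cv); (15,11,cv); (15,12,cv); (16,5,cv); (16,12,cv); (16,13,cv); (17,11,cv); (17,12,cv); (17,13,cv)


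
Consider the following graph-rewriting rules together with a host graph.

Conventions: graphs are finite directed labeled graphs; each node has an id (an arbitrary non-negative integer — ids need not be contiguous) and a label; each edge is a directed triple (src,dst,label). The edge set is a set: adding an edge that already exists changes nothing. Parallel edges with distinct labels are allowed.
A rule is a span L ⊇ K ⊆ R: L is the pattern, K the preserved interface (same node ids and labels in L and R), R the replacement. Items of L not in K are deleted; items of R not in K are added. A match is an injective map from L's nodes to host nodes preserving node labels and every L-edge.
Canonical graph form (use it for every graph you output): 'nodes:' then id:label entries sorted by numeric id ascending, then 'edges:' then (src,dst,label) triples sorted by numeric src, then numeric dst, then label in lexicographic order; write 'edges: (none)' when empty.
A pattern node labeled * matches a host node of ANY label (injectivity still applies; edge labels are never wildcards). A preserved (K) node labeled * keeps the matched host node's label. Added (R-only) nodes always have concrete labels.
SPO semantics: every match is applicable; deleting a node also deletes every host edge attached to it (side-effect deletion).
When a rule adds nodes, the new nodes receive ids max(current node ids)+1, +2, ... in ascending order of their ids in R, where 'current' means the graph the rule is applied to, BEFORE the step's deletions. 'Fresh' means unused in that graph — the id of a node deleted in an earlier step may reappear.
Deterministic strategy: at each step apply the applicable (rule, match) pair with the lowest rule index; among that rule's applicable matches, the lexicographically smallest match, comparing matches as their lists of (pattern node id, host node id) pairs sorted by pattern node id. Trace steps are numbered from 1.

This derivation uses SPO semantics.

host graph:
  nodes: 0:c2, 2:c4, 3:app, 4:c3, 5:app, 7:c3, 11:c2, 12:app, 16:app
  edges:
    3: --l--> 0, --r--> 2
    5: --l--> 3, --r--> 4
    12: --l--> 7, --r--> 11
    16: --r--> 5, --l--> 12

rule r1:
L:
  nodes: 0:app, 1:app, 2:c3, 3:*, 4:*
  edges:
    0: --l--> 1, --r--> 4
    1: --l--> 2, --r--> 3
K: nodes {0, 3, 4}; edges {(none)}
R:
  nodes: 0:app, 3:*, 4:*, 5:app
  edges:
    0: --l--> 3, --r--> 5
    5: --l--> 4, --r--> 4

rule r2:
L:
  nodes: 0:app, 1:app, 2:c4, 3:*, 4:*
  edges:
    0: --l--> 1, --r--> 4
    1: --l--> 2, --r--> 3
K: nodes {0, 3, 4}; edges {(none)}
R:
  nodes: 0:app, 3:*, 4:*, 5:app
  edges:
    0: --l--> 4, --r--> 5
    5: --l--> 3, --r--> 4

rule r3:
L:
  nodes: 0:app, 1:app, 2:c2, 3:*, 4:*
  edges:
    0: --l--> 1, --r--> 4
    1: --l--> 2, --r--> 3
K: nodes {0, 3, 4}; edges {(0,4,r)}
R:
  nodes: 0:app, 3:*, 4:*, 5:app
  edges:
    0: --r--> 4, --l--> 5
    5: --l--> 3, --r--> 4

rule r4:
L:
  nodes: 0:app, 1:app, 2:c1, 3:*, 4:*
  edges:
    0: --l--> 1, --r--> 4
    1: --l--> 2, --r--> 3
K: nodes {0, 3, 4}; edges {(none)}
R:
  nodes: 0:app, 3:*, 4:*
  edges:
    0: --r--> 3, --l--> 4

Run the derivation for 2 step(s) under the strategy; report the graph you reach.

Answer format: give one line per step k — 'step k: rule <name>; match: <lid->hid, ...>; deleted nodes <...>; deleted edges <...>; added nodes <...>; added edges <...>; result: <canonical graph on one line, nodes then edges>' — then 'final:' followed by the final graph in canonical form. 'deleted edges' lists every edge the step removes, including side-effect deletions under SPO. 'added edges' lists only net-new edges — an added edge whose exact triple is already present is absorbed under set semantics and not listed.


step 1: rule r1; match: 0->16, 1->12, 2->7, 3->11, 4->5; deleted nodes 7, 12; deleted edges (12,7,l); (12,11,r); (16,5,r); (16,12,l); added nodes 17; added edges (16,11,l); (16,17,r); (17,5,l); (17,5,r); result: nodes: 0:c2, 2:c4, 3:app, 4:c3, 5:app, 11:c2, 16:app, 17:app edges: (3,0,l); (3,2,r); (5,3,l); (5,4,r); (16,11,l); (16,17,r); (17,5,l); (17,5,r)
step 2: rule r3; match: 0->5, 1->3, 2->0, 3->2, 4->4; deleted nodes 0, 3; deleted edges (3,0,l); (3,2,r); (5,3,l); added nodes 18; added edges (5,18,l); (18,2,l); (18,4,r); result: nodes: 2:c4, 4:c3, 5:app, 11:c2, 16:app, 17:app, 18:app edges: (5,4,r); (5,18,l); (16,11,l); (16,17,r); (17,5,l); (17,5,r); (18,2,l); (18,4,r)
final:
nodes: 2:c4, 4:c3, 5:app, 11:c2, 16:app, 17:app, 18:app
edges: (5,4,r); (5,18,l); (16,11,l); (16,17,r); (17,5,l); (17,5,r); (18,2,l); (18,4,r)


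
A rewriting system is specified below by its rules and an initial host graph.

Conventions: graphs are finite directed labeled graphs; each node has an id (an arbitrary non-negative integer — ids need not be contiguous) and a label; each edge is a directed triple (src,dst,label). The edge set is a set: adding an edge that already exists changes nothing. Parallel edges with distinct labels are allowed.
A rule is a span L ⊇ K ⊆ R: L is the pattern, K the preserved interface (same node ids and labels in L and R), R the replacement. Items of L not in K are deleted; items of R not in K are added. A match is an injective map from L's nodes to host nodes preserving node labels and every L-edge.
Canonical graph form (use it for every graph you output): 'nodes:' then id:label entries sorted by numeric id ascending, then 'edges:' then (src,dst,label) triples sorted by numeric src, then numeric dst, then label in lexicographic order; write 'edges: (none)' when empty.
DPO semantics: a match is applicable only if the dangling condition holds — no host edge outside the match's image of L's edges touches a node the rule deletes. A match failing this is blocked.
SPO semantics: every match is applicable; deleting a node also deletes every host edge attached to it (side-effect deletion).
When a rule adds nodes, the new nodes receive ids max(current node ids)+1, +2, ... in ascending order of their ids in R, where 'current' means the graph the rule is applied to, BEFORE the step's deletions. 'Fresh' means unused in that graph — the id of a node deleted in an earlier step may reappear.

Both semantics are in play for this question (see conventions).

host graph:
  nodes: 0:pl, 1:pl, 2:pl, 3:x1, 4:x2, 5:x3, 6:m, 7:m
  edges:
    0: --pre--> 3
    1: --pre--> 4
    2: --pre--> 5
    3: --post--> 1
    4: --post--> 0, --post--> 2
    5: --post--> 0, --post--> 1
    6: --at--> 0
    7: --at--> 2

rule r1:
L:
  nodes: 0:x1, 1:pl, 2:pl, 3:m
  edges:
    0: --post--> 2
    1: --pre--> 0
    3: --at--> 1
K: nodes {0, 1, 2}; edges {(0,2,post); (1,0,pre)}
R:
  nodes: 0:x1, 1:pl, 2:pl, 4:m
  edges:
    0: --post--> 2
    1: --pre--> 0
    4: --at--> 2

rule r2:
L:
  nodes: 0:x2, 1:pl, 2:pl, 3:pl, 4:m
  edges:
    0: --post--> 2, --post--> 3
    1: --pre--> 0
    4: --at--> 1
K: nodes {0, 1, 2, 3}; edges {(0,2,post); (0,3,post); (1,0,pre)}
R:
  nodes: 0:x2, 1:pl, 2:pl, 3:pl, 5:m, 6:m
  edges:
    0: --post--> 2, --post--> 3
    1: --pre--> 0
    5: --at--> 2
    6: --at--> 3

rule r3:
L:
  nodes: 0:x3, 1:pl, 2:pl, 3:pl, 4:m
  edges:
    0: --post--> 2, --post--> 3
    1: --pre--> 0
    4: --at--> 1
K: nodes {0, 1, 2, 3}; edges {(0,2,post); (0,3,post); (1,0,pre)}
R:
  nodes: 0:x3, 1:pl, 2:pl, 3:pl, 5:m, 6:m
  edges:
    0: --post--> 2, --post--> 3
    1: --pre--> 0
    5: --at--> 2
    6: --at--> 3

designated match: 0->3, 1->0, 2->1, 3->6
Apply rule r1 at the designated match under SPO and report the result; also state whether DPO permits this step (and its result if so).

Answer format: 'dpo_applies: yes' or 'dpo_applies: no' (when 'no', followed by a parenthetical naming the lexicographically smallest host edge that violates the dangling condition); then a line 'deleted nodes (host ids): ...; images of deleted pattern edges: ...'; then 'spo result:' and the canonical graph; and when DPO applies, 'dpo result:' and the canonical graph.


dpo_applies: yes
deleted nodes (host ids): 6; images of deleted pattern edges: (6,0,at)
spo result:
nodes: 0:pl, 1:pl, 2:pl, 3:x1, 4:x2, 5:x3, 7:m, 8:m
edges: (0,3,pre); (1,4,pre); (2,5,pre); (3,1,post); (4,0,post); (4,2,post); (5,0,post); (5,1,post); (7,2,at); (8,1,at)
dpo result:
nodes: 0:pl, 1:pl, 2:pl, 3:x1, 4:x2, 5:x3, 7:m, 8:m
edges: (0,3,pre); (1,4,pre); (2,5,pre); (3,1,post); (4,0,post); (4,2,post); (5,0,post); (5,1,post); (7,2,at); (8,1,at)


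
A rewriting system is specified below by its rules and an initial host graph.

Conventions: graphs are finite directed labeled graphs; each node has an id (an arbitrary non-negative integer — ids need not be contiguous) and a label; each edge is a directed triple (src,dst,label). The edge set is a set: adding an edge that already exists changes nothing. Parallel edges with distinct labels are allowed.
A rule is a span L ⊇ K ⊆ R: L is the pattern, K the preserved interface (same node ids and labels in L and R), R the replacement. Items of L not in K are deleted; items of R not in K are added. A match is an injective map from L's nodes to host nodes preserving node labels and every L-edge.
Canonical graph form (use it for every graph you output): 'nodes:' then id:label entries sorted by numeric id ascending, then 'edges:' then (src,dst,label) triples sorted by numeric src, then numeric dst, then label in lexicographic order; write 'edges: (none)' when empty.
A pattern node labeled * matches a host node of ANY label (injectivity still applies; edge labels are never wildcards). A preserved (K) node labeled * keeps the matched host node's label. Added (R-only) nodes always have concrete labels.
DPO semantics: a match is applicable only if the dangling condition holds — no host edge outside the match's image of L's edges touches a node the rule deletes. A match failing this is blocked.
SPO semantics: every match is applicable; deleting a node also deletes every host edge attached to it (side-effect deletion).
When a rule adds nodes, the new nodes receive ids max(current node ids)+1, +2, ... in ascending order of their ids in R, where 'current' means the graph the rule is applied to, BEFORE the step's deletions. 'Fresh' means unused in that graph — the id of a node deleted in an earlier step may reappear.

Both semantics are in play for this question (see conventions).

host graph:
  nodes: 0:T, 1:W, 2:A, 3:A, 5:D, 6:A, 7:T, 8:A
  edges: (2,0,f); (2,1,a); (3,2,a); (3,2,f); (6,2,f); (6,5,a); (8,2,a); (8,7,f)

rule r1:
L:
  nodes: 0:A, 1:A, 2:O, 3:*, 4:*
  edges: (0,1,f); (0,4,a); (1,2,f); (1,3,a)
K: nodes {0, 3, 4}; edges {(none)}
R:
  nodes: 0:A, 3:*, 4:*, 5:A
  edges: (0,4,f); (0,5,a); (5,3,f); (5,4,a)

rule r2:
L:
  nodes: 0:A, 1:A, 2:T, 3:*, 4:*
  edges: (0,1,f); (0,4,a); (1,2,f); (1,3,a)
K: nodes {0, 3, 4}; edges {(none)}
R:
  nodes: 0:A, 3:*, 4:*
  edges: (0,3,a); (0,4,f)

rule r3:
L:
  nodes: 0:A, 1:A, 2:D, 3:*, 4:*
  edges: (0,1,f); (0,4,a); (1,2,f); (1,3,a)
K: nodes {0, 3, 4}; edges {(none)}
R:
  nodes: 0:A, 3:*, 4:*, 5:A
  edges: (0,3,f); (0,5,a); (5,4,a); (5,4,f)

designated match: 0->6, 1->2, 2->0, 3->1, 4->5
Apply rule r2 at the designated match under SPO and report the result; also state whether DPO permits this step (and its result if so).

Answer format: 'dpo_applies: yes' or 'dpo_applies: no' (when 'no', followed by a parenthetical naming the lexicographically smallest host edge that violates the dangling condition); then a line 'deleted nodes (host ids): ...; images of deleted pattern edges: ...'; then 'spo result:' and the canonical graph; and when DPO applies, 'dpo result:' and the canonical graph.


dpo_applies: no
(the rule deletes node 2, which keeps host edge (3,2,a) outside the match image — the dangling condition fails, DPO blocks; SPO proceeds and side-deletes such edges)
deleted nodes (host ids): 0, 2; images of deleted pattern edges: (2,0,f); (2,1,a); (6,2,f); (6,5,a)
spo result:
nodes: 1:W, 3:A, 5:D, 6:A, 7:T, 8:A
edges: (6,1,a); (6,5,f); (8,7,f)


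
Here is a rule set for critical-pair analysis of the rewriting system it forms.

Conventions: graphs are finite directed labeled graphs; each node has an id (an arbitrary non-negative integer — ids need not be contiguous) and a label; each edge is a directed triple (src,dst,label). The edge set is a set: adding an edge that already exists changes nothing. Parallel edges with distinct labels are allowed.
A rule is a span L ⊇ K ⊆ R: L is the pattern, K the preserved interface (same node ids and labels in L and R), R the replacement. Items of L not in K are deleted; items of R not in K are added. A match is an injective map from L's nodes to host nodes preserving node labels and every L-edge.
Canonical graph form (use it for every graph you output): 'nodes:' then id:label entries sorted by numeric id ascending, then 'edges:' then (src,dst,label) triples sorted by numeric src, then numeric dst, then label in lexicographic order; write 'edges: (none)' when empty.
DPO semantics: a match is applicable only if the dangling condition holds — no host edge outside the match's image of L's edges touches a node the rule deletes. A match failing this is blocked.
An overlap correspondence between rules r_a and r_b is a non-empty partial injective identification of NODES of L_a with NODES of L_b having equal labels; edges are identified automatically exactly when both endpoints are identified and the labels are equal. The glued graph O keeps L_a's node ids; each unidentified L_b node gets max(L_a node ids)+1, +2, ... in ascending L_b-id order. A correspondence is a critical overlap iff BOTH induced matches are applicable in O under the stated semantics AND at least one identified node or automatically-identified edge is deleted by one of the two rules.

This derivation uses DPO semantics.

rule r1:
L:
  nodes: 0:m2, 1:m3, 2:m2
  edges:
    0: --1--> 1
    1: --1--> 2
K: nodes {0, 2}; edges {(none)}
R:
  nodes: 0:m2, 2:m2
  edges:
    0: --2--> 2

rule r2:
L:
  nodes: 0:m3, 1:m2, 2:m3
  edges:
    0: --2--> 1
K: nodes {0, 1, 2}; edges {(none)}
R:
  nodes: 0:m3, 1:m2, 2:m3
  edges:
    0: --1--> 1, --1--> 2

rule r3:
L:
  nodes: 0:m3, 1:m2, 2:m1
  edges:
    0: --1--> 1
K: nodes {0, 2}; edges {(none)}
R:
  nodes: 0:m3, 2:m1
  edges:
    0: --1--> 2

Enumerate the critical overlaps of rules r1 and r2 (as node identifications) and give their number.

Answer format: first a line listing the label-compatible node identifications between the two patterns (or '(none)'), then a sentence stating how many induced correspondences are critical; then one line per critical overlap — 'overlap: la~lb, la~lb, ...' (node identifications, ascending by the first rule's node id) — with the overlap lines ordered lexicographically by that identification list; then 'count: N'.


label-compatible node identifications between L(r1) and L(r2): 0~1, 1~0, 1~2, 2~1
3 of the induced correspondences are critical overlaps of r1 and r2.
overlap: 0~1, 1~2
overlap: 1~2
overlap: 1~2, 2~1
count: 3


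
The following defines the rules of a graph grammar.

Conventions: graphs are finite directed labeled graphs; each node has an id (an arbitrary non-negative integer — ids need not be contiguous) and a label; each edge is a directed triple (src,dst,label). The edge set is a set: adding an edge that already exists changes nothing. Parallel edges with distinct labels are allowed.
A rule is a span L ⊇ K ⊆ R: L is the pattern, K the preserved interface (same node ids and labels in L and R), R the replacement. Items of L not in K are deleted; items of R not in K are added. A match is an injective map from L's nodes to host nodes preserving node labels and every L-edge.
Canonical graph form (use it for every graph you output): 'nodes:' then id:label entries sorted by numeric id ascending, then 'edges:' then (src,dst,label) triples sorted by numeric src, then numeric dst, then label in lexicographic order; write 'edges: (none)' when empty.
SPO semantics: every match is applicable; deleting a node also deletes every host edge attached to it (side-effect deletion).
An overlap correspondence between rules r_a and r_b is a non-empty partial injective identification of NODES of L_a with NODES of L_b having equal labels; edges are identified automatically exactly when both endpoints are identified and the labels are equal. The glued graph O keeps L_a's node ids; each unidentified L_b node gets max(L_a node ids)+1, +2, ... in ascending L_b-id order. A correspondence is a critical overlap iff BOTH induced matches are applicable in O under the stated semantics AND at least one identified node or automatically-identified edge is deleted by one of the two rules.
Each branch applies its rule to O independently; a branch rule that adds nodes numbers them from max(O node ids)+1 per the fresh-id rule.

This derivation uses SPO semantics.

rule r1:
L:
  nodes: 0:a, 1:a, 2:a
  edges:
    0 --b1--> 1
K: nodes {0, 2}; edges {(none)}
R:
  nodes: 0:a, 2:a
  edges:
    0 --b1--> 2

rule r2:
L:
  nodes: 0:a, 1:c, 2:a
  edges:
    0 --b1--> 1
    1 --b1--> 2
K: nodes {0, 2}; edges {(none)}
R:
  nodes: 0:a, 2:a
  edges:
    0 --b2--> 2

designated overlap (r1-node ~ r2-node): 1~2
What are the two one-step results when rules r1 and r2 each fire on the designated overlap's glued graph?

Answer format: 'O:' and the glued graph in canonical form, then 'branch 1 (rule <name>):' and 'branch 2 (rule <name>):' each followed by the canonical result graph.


O:
nodes: 0:a, 1:a, 2:a, 3:a, 4:c
edges: (0,1,b1); (3,4,b1); (4,1,b1)
branch 1 (rule r1):
nodes: 0:a, 2:a, 3:a, 4:c
edges: (0,2,b1); (3,4,b1)
branch 2 (rule r2):
nodes: 0:a, 1:a, 2:a, 3:a
edges: (0,1,b1); (3,1,b2)


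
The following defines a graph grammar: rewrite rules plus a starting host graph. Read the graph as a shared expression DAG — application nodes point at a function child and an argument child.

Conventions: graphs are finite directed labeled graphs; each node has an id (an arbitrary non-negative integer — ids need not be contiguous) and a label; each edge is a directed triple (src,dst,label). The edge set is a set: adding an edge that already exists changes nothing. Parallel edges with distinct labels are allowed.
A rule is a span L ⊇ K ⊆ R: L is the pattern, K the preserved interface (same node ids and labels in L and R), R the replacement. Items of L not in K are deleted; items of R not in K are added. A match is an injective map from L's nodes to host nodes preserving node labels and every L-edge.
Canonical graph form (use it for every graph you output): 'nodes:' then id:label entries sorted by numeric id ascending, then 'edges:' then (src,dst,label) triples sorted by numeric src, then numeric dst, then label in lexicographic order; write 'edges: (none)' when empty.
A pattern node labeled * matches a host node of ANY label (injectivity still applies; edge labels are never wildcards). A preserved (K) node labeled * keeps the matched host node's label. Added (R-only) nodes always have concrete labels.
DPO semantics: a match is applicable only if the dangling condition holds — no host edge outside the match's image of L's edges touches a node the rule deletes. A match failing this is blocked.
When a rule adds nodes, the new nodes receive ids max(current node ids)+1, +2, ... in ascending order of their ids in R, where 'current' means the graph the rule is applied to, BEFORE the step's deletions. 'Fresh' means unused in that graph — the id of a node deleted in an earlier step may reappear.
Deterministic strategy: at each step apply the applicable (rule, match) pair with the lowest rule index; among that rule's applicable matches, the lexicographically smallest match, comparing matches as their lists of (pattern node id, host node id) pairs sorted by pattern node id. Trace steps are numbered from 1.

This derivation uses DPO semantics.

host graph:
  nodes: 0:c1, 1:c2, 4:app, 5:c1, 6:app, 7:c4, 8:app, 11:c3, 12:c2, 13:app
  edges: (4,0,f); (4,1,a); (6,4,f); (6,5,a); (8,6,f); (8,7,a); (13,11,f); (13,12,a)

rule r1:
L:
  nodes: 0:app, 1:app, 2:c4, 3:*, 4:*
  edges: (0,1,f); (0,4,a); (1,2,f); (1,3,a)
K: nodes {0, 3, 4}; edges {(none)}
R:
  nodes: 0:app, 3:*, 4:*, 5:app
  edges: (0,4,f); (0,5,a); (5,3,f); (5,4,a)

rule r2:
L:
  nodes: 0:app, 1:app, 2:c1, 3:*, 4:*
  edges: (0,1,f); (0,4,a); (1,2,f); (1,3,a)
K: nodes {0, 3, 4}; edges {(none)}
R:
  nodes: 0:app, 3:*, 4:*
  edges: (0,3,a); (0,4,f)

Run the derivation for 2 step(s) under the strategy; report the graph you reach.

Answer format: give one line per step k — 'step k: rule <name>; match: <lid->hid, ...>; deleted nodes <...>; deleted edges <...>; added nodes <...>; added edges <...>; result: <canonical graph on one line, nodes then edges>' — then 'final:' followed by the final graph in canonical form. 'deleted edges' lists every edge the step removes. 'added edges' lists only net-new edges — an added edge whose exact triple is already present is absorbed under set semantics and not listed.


step 1: rule r2; match: 0->6, 1->4, 2->0, 3->1, 4->5; deleted nodes 0, 4; deleted edges (4,0,f); (4,1,a); (6,4,f); (6,5,a); added nodes (none); added edges (6,1,a); (6,5,f); result: nodes: 1:c2, 5:c1, 6:app, 7:c4, 8:app, 11:c3, 12:c2, 13:app edges: (6,1,a); (6,5,f); (8,6,f); (8,7,a); (13,11,f); (13,12,a)
step 2: rule r2; match: 0->8, 1->6, 2->5, 3->1, 4->7; deleted nodes 5, 6; deleted edges (6,1,a); (6,5,f); (8,6,f); (8,7,a); added nodes (none); added edges (8,1,a); (8,7,f); result: nodes: 1:c2, 7:c4, 8:app, 11:c3, 12:c2, 13:app edges: (8,1,a); (8,7,f); (13,11,f); (13,12,a)
final:
nodes: 1:c2, 7:c4, 8:app, 11:c3, 12:c2, 13:app
edges: (8,1,a); (8,7,f); (13,11,f); (13,12,a)
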